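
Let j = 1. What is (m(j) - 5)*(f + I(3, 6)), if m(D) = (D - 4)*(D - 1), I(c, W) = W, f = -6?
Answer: 0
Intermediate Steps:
m(D) = (-1 + D)*(-4 + D) (m(D) = (-4 + D)*(-1 + D) = (-1 + D)*(-4 + D))
(m(j) - 5)*(f + I(3, 6)) = ((4 + 1² - 5*1) - 5)*(-6 + 6) = ((4 + 1 - 5) - 5)*0 = (0 - 5)*0 = -5*0 = 0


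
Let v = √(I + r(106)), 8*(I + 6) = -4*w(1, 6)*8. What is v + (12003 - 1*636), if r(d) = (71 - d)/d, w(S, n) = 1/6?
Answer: 11367 + 5*I*√28302/318 ≈ 11367.0 + 2.6452*I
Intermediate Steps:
w(S, n) = ⅙
r(d) = (71 - d)/d
I = -20/3 (I = -6 + (-4*⅙*8)/8 = -6 + (-⅔*8)/8 = -6 + (⅛)*(-16/3) = -6 - ⅔ = -20/3 ≈ -6.6667)
v = 5*I*√28302/318 (v = √(-20/3 + (71 - 1*106)/106) = √(-20/3 + (71 - 106)/106) = √(-20/3 + (1/106)*(-35)) = √(-20/3 - 35/106) = √(-2225/318) = 5*I*√28302/318 ≈ 2.6452*I)
v + (12003 - 1*636) = 5*I*√28302/318 + (12003 - 1*636) = 5*I*√28302/318 + (12003 - 636) = 5*I*√28302/318 + 11367 = 11367 + 5*I*√28302/318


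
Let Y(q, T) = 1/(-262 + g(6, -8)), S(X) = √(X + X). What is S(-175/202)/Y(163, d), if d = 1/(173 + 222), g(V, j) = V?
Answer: -1280*I*√707/101 ≈ -336.98*I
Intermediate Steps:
S(X) = √2*√X (S(X) = √(2*X) = √2*√X)
d = 1/395 ≈ 0.0025316
Y(q, T) = -1/256 (Y(q, T) = 1/(-262 + 6) = 1/(-256) = -1/256)
S(-175/202)/Y(163, d) = (√2*√(-175/202))/(-1/256) = (√2*√(-175*1/202))*(-256) = (√2*√(-175/202))*(-256) = (√2*(5*I*√1414/202))*(-256) = (5*I*√707/101)*(-256) = -1280*I*√707/101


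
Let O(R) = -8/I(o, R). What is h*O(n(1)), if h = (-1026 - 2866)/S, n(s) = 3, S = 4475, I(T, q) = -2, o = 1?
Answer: -15568/4475 ≈ -3.4789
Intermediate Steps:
O(R) = 4 (O(R) = -8/(-2) = -8*(-½) = 4)
h = -3892/4475 (h = (-1026 - 2866)/4475 = -3892*1/4475 = -3892/4475 ≈ -0.86972)
h*O(n(1)) = -3892/4475*4 = -15568/4475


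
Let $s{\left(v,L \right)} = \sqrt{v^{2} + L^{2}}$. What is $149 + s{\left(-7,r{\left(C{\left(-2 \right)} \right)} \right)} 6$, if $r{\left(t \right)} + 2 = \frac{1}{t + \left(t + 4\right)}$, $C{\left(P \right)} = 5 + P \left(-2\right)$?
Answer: $149 + \frac{3 \sqrt{25565}}{11} \approx 192.61$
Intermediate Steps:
$C{\left(P \right)} = 5 - 2 P$
$r{\left(t \right)} = -2 + \frac{1}{4 + 2 t}$ ($r{\left(t \right)} = -2 + \frac{1}{t + \left(t + 4\right)} = -2 + \frac{1}{t + \left(4 + t\right)} = -2 + \frac{1}{4 + 2 t}$)
$s{\left(v,L \right)} = \sqrt{L^{2} + v^{2}}$
$149 + s{\left(-7,r{\left(C{\left(-2 \right)} \right)} \right)} 6 = 149 + \sqrt{\left(\frac{-7 - 4 \left(5 - -4\right)}{2 \left(2 + \left(5 - -4\right)\right)}\right)^{2} + \left(-7\right)^{2}} \cdot 6 = 149 + \sqrt{\left(\frac{-7 - 4 \left(5 + 4\right)}{2 \left(2 + \left(5 + 4\right)\right)}\right)^{2} + 49} \cdot 6 = 149 + \sqrt{\left(\frac{-7 - 36}{2 \left(2 + 9\right)}\right)^{2} + 49} \cdot 6 = 149 + \sqrt{\left(\frac{-7 - 36}{2 \cdot 11}\right)^{2} + 49} \cdot 6 = 149 + \sqrt{\left(\frac{1}{2} \cdot \frac{1}{11} \left(-43\right)\right)^{2} + 49} \cdot 6 = 149 + \sqrt{\left(- \frac{43}{22}\right)^{2} + 49} \cdot 6 = 149 + \sqrt{\frac{1849}{484} + 49} \cdot 6 = 149 + \sqrt{\frac{25565}{484}} \cdot 6 = 149 + \frac{\sqrt{25565}}{22} \cdot 6 = 149 + \frac{3 \sqrt{25565}}{11}$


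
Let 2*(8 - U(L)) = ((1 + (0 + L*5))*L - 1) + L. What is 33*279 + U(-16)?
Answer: 17183/2 ≈ 8591.5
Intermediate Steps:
U(L) = 17/2 - L/2 - L*(1 + 5*L)/2 (U(L) = 8 - (((1 + (0 + L*5))*L - 1) + L)/2 = 8 - (((1 + (0 + 5*L))*L - 1) + L)/2 = 8 - (((1 + 5*L)*L - 1) + L)/2 = 8 - ((L*(1 + 5*L) - 1) + L)/2 = 8 - ((-1 + L*(1 + 5*L)) + L)/2 = 8 - (-1 + L + L*(1 + 5*L))/2 = 8 + (½ - L/2 - L*(1 + 5*L)/2) = 17/2 - L/2 - L*(1 + 5*L)/2)
33*279 + U(-16) = 33*279 + (17/2 - 1*(-16) - 5/2*(-16)²) = 9207 + (17/2 + 16 - 5/2*256) = 9207 + (17/2 + 16 - 640) = 9207 - 1231/2 = 17183/2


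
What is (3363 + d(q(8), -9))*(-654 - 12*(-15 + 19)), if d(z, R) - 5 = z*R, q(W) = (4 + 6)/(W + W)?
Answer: -9441549/4 ≈ -2.3604e+6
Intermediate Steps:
q(W) = 5/W (q(W) = 10/((2*W)) = 10*(1/(2*W)) = 5/W)
d(z, R) = 5 + R*z (d(z, R) = 5 + z*R = 5 + R*z)
(3363 + d(q(8), -9))*(-654 - 12*(-15 + 19)) = (3363 + (5 - 45/8))*(-654 - 12*(-15 + 19)) = (3363 + (5 - 45/8))*(-654 - 12*4) = (3363 + (5 - 9*5/8))*(-654 - 48) = (3363 + (5 - 45/8))*(-702) = (3363 - 5/8)*(-702) = (26899/8)*(-702) = -9441549/4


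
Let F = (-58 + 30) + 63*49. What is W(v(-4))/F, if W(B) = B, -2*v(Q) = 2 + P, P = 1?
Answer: -3/6118 ≈ -0.00049036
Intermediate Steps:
v(Q) = -3/2 (v(Q) = -(2 + 1)/2 = -1/2*3 = -3/2)
F = 3059 (F = -28 + 3087 = 3059)
W(v(-4))/F = -3/2/3059 = -3/2*1/3059 = -3/6118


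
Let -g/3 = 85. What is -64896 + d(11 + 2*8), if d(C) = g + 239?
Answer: -64912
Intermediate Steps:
g = -255 (g = -3*85 = -255)
d(C) = -16 (d(C) = -255 + 239 = -16)
-64896 + d(11 + 2*8) = -64896 - 16 = -64912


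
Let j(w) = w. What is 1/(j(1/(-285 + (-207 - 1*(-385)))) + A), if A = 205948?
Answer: 107/22036435 ≈ 4.8556e-6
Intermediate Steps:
1/(j(1/(-285 + (-207 - 1*(-385)))) + A) = 1/(1/(-285 + (-207 - 1*(-385))) + 205948) = 1/(1/(-285 + (-207 + 385)) + 205948) = 1/(1/(-285 + 178) + 205948) = 1/(1/(-107) + 205948) = 1/(-1/107 + 205948) = 1/(22036435/107) = 107/22036435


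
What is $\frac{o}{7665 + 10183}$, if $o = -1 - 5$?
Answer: $- \frac{3}{8924} \approx -0.00033617$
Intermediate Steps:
$o = -6$ ($o = -1 - 5 = -6$)
$\frac{o}{7665 + 10183} = - \frac{6}{7665 + 10183} = - \frac{6}{17848} = \left(-6\right) \frac{1}{17848} = - \frac{3}{8924}$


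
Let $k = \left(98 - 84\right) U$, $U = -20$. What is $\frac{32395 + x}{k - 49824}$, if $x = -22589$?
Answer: $- \frac{4903}{25052} \approx -0.19571$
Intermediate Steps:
$k = -280$ ($k = \left(98 - 84\right) \left(-20\right) = 14 \left(-20\right) = -280$)
$\frac{32395 + x}{k - 49824} = \frac{32395 - 22589}{-280 - 49824} = \frac{9806}{-50104} = 9806 \left(- \frac{1}{50104}\right) = - \frac{4903}{25052}$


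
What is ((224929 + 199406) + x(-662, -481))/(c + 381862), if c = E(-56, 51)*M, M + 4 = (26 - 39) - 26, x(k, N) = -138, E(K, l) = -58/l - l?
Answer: 21634047/19589299 ≈ 1.1044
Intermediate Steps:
E(K, l) = -l - 58/l
M = -43 (M = -4 + ((26 - 39) - 26) = -4 + (-13 - 26) = -4 - 39 = -43)
c = 114337/51 (c = (-1*51 - 58/51)*(-43) = (-51 - 58*1/51)*(-43) = (-51 - 58/51)*(-43) = -2659/51*(-43) = 114337/51 ≈ 2241.9)
((224929 + 199406) + x(-662, -481))/(c + 381862) = ((224929 + 199406) - 138)/(114337/51 + 381862) = (424335 - 138)/(19589299/51) = 424197*(51/19589299) = 21634047/19589299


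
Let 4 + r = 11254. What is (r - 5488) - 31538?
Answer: -25776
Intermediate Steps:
r = 11250 (r = -4 + 11254 = 11250)
(r - 5488) - 31538 = (11250 - 5488) - 31538 = 5762 - 31538 = -25776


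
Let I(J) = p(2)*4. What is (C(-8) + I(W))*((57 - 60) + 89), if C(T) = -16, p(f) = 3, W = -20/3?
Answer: -344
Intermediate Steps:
W = -20/3 (W = -20*⅓ = -20/3 ≈ -6.6667)
I(J) = 12 (I(J) = 3*4 = 12)
(C(-8) + I(W))*((57 - 60) + 89) = (-16 + 12)*((57 - 60) + 89) = -4*(-3 + 89) = -4*86 = -344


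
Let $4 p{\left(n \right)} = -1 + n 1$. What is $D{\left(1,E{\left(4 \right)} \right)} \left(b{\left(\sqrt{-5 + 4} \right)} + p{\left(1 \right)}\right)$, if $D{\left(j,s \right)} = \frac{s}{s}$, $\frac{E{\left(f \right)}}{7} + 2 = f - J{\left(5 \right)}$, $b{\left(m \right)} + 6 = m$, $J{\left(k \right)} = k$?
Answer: $-6 + i \approx -6.0 + 1.0 i$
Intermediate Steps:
$p{\left(n \right)} = - \frac{1}{4} + \frac{n}{4}$ ($p{\left(n \right)} = \frac{-1 + n 1}{4} = \frac{-1 + n}{4} = - \frac{1}{4} + \frac{n}{4}$)
$b{\left(m \right)} = -6 + m$
$E{\left(f \right)} = -49 + 7 f$ ($E{\left(f \right)} = -14 + 7 \left(f - 5\right) = -14 + 7 \left(-5 + f\right) = -14 + \left(-35 + 7 f\right) = -49 + 7 f$)
$D{\left(j,s \right)} = 1$
$D{\left(1,E{\left(4 \right)} \right)} \left(b{\left(\sqrt{-5 + 4} \right)} + p{\left(1 \right)}\right) = 1 \left(\left(-6 + \sqrt{-5 + 4}\right) + \left(- \frac{1}{4} + \frac{1}{4} \cdot 1\right)\right) = 1 \left(\left(-6 + \sqrt{-1}\right) + \left(- \frac{1}{4} + \frac{1}{4}\right)\right) = 1 \left(\left(-6 + i\right) + 0\right) = 1 \left(-6 + i\right) = -6 + i$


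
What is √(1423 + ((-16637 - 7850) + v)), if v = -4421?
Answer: I*√27485 ≈ 165.79*I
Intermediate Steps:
√(1423 + ((-16637 - 7850) + v)) = √(1423 + ((-16637 - 7850) - 4421)) = √(1423 + (-24487 - 4421)) = √(1423 - 28908) = √(-27485) = I*√27485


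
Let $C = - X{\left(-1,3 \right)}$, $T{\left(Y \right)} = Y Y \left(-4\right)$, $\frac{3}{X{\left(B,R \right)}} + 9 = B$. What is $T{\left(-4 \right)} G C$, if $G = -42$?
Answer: $\frac{4032}{5} \approx 806.4$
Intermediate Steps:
$X{\left(B,R \right)} = \frac{3}{-9 + B}$
$T{\left(Y \right)} = - 4 Y^{2}$ ($T{\left(Y \right)} = Y^{2} \left(-4\right) = - 4 Y^{2}$)
$C = \frac{3}{10}$ ($C = - \frac{3}{-9 - 1} = - \frac{3}{-10} = - \frac{3 \left(-1\right)}{10} = \left(-1\right) \left(- \frac{3}{10}\right) = \frac{3}{10} \approx 0.3$)
$T{\left(-4 \right)} G C = - 4 \left(-4\right)^{2} \left(-42\right) \frac{3}{10} = \left(-4\right) 16 \left(-42\right) \frac{3}{10} = \left(-64\right) \left(-42\right) \frac{3}{10} = 2688 \cdot \frac{3}{10} = \frac{4032}{5}$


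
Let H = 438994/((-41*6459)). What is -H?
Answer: 438994/264819 ≈ 1.6577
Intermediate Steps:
H = -438994/264819 (H = 438994/(-264819) = 438994*(-1/264819) = -438994/264819 ≈ -1.6577)
-H = -1*(-438994/264819) = 438994/264819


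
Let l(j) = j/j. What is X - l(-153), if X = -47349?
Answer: -47350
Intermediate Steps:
l(j) = 1
X - l(-153) = -47349 - 1*1 = -47349 - 1 = -47350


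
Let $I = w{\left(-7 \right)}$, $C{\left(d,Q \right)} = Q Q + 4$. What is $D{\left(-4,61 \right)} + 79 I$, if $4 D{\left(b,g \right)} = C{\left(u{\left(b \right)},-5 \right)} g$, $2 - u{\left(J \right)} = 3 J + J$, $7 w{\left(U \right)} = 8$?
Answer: $\frac{14911}{28} \approx 532.54$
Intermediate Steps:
$w{\left(U \right)} = \frac{8}{7}$ ($w{\left(U \right)} = \frac{1}{7} \cdot 8 = \frac{8}{7}$)
$u{\left(J \right)} = 2 - 4 J$ ($u{\left(J \right)} = 2 - \left(3 J + J\right) = 2 - 4 J$)
$C{\left(d,Q \right)} = 4 + Q^{2}$ ($C{\left(d,Q \right)} = Q^{2} + 4 = 4 + Q^{2}$)
$I = \frac{8}{7} \approx 1.1429$
$D{\left(b,g \right)} = \frac{29 g}{4}$ ($D{\left(b,g \right)} = \frac{\left(4 + \left(-5\right)^{2}\right) g}{4} = \frac{\left(4 + 25\right) g}{4} = \frac{29 g}{4}$)
$D{\left(-4,61 \right)} + 79 I = \frac{29}{4} \cdot 61 + 79 \cdot \frac{8}{7} = \frac{1769}{4} + \frac{632}{7} = \frac{14911}{28}$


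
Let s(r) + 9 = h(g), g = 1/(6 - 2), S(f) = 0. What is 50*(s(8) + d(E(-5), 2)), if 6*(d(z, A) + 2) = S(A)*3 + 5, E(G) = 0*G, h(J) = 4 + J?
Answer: -1775/6 ≈ -295.83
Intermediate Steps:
g = ¼ (g = 1/4 = ¼ ≈ 0.25000)
s(r) = -19/4 (s(r) = -9 + (4 + ¼) = -9 + 17/4 = -19/4)
E(G) = 0
d(z, A) = -7/6 (d(z, A) = -2 + (0*3 + 5)/6 = -2 + (0 + 5)/6 = -2 + (⅙)*5 = -2 + ⅚ = -7/6)
50*(s(8) + d(E(-5), 2)) = 50*(-19/4 - 7/6) = 50*(-71/12) = -1775/6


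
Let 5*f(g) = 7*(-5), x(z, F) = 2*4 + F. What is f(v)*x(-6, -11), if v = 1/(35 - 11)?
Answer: 21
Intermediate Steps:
x(z, F) = 8 + F
v = 1/24 ≈ 0.041667
f(g) = -7 (f(g) = (7*(-5))/5 = (⅕)*(-35) = -7)
f(v)*x(-6, -11) = -7*(8 - 11) = -7*(-3) = 21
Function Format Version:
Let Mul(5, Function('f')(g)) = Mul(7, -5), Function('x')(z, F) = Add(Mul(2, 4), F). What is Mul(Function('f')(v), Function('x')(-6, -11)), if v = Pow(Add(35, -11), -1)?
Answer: 21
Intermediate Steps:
Function('x')(z, F) = Add(8, F)
v = Rational(1, 24) (v = Pow(24, -1) = Rational(1, 24) ≈ 0.041667)
Function('f')(g) = -7 (Function('f')(g) = Mul(Rational(1, 5), Mul(7, -5)) = Mul(Rational(1, 5), -35) = -7)
Mul(Function('f')(v), Function('x')(-6, -11)) = Mul(-7, Add(8, -11)) = Mul(-7, -3) = 21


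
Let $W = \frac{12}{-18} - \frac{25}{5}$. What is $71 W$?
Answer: $- \frac{1207}{3} \approx -402.33$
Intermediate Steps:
$W = - \frac{17}{3}$ ($W = 12 \left(- \frac{1}{18}\right) - 5 = - \frac{2}{3} - 5 = - \frac{17}{3} \approx -5.6667$)
$71 W = 71 \left(- \frac{17}{3}\right) = - \frac{1207}{3}$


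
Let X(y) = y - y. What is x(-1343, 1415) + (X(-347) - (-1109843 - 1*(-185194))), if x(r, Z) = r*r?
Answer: 2728298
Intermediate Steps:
x(r, Z) = r²
X(y) = 0
x(-1343, 1415) + (X(-347) - (-1109843 - 1*(-185194))) = (-1343)² + (0 - (-1109843 - 1*(-185194))) = 1803649 + (0 - (-1109843 + 185194)) = 1803649 + (0 - 1*(-924649)) = 1803649 + (0 + 924649) = 1803649 + 924649 = 2728298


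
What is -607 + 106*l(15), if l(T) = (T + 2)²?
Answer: 30027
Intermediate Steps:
l(T) = (2 + T)²
-607 + 106*l(15) = -607 + 106*(2 + 15)² = -607 + 106*17² = -607 + 106*289 = -607 + 30634 = 30027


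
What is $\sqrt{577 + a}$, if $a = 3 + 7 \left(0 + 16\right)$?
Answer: $2 \sqrt{173} \approx 26.306$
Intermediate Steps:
$a = 115$ ($a = 3 + 7 \cdot 16 = 3 + 112 = 115$)
$\sqrt{577 + a} = \sqrt{577 + 115} = \sqrt{692} = 2 \sqrt{173}$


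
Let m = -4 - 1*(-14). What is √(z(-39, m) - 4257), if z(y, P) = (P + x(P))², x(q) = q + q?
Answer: 3*I*√373 ≈ 57.94*I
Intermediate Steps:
x(q) = 2*q
m = 10 (m = -4 + 14 = 10)
z(y, P) = 9*P² (z(y, P) = (P + 2*P)² = (3*P)² = 9*P²)
√(z(-39, m) - 4257) = √(9*10² - 4257) = √(9*100 - 4257) = √(900 - 4257) = √(-3357) = 3*I*√373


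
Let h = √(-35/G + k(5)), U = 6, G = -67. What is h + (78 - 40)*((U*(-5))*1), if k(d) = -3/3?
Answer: -1140 + 4*I*√134/67 ≈ -1140.0 + 0.69109*I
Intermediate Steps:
k(d) = -1 (k(d) = -3*⅓ = -1)
h = 4*I*√134/67 (h = √(-35/(-67) - 1) = √(-35*(-1/67) - 1) = √(35/67 - 1) = √(-32/67) = 4*I*√134/67 ≈ 0.69109*I)
h + (78 - 40)*((U*(-5))*1) = 4*I*√134/67 + (78 - 40)*((6*(-5))*1) = 4*I*√134/67 + 38*(-30*1) = 4*I*√134/67 + 38*(-30) = 4*I*√134/67 - 1140 = -1140 + 4*I*√134/67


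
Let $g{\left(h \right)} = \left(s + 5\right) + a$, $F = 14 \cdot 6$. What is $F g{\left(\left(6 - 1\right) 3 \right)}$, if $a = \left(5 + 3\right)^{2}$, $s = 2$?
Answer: $5964$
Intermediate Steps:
$a = 64$ ($a = 8^{2} = 64$)
$F = 84$
$g{\left(h \right)} = 71$ ($g{\left(h \right)} = \left(2 + 5\right) + 64 = 7 + 64 = 71$)
$F g{\left(\left(6 - 1\right) 3 \right)} = 84 \cdot 71 = 5964$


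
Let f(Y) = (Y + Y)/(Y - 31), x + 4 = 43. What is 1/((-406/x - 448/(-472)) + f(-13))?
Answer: -50622/449027 ≈ -0.11274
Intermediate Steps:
x = 39 (x = -4 + 43 = 39)
f(Y) = 2*Y/(-31 + Y) (f(Y) = (2*Y)/(-31 + Y) = 2*Y/(-31 + Y))
1/((-406/x - 448/(-472)) + f(-13)) = 1/((-406/39 - 448/(-472)) + 2*(-13)/(-31 - 13)) = 1/((-406*1/39 - 448*(-1/472)) + 2*(-13)/(-44)) = 1/((-406/39 + 56/59) + 2*(-13)*(-1/44)) = 1/(-21770/2301 + 13/22) = 1/(-449027/50622) = -50622/449027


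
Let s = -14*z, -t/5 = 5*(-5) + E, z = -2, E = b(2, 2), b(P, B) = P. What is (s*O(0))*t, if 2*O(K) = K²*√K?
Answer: 0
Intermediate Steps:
E = 2
O(K) = K^(5/2)/2 (O(K) = (K²*√K)/2 = K^(5/2)/2)
t = 115 (t = -5*(5*(-5) + 2) = -5*(-25 + 2) = -5*(-23) = 115)
s = 28 (s = -14*(-2) = 28)
(s*O(0))*t = (28*(0^(5/2)/2))*115 = (28*((½)*0))*115 = (28*0)*115 = 0*115 = 0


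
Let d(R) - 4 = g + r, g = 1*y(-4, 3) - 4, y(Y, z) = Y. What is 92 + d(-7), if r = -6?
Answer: 82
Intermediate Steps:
g = -8 (g = 1*(-4) - 4 = -4 - 4 = -8)
d(R) = -10 (d(R) = 4 + (-8 - 6) = 4 - 14 = -10)
92 + d(-7) = 92 - 10 = 82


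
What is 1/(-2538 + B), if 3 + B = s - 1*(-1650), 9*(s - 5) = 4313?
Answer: -9/3661 ≈ -0.0024583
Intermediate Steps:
s = 4358/9 (s = 5 + (1/9)*4313 = 5 + 4313/9 = 4358/9 ≈ 484.22)
B = 19181/9 (B = -3 + (4358/9 - 1*(-1650)) = -3 + (4358/9 + 1650) = -3 + 19208/9 = 19181/9 ≈ 2131.2)
1/(-2538 + B) = 1/(-2538 + 19181/9) = 1/(-3661/9) = -9/3661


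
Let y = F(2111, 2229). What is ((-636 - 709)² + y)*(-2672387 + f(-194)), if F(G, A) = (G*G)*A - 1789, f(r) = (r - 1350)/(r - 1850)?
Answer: -13567057676423047395/511 ≈ -2.6550e+16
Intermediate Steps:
f(r) = (-1350 + r)/(-1850 + r)
F(G, A) = -1789 + A*G² (F(G, A) = G²*A - 1789 = A*G² - 1789 = -1789 + A*G²)
y = 9933137720 (y = -1789 + 2229*2111² = -1789 + 2229*4456321 = -1789 + 9933139509 = 9933137720)
((-636 - 709)² + y)*(-2672387 + f(-194)) = ((-636 - 709)² + 9933137720)*(-2672387 + (-1350 - 194)/(-1850 - 194)) = ((-1345)² + 9933137720)*(-2672387 - 1544/(-2044)) = (1809025 + 9933137720)*(-2672387 - 1/2044*(-1544)) = 9934946745*(-2672387 + 386/511) = 9934946745*(-1365589371/511) = -13567057676423047395/511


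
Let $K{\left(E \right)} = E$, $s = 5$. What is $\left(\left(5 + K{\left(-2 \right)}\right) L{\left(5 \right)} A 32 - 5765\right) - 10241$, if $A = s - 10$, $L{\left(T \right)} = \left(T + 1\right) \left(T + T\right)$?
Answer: $-44806$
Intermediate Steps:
$L{\left(T \right)} = 2 T \left(1 + T\right)$ ($L{\left(T \right)} = \left(1 + T\right) 2 T = 2 T \left(1 + T\right)$)
$A = -5$ ($A = 5 - 10 = -5$)
$\left(\left(5 + K{\left(-2 \right)}\right) L{\left(5 \right)} A 32 - 5765\right) - 10241 = \left(\left(5 - 2\right) 2 \cdot 5 \left(1 + 5\right) \left(-5\right) 32 - 5765\right) - 10241 = \left(3 \cdot 2 \cdot 5 \cdot 6 \left(-5\right) 32 - 5765\right) - 10241 = \left(3 \cdot 60 \left(-5\right) 32 - 5765\right) - 10241 = \left(180 \left(-5\right) 32 - 5765\right) - 10241 = \left(\left(-900\right) 32 - 5765\right) - 10241 = \left(-28800 - 5765\right) - 10241 = -34565 - 10241 = -44806$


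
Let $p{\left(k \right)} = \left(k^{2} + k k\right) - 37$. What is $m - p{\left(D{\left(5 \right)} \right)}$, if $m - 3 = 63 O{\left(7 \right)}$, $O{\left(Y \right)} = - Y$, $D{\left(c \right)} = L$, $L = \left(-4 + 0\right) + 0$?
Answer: $-433$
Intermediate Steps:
$L = -4$ ($L = -4 + 0 = -4$)
$D{\left(c \right)} = -4$
$p{\left(k \right)} = -37 + 2 k^{2}$ ($p{\left(k \right)} = \left(k^{2} + k^{2}\right) - 37 = 2 k^{2} - 37 = -37 + 2 k^{2}$)
$m = -438$ ($m = 3 + 63 \left(\left(-1\right) 7\right) = 3 + 63 \left(-7\right) = 3 - 441 = -438$)
$m - p{\left(D{\left(5 \right)} \right)} = -438 - \left(-37 + 2 \left(-4\right)^{2}\right) = -438 - \left(-37 + 2 \cdot 16\right) = -438 - \left(-37 + 32\right) = -438 - -5 = -438 + 5 = -433$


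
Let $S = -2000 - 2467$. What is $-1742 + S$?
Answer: $-6209$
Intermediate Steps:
$S = -4467$ ($S = -2000 - 2467 = -4467$)
$-1742 + S = -1742 - 4467 = -6209$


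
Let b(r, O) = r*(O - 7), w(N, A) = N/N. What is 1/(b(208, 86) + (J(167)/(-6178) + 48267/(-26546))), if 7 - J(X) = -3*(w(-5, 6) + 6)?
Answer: 82000594/1347284292201 ≈ 6.0864e-5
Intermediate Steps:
w(N, A) = 1
b(r, O) = r*(-7 + O)
J(X) = 28 (J(X) = 7 - (-3)*(1 + 6) = 7 - (-3)*7 = 7 - 1*(-21) = 7 + 21 = 28)
1/(b(208, 86) + (J(167)/(-6178) + 48267/(-26546))) = 1/(208*(-7 + 86) + (28/(-6178) + 48267/(-26546))) = 1/(208*79 + (28*(-1/6178) + 48267*(-1/26546))) = 1/(16432 + (-14/3089 - 48267/26546)) = 1/(16432 - 149468407/82000594) = 1/(1347284292201/82000594) = 82000594/1347284292201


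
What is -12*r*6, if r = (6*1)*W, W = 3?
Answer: -1296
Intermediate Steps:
r = 18 (r = (6*1)*3 = 6*3 = 18)
-12*r*6 = -12*18*6 = -216*6 = -1296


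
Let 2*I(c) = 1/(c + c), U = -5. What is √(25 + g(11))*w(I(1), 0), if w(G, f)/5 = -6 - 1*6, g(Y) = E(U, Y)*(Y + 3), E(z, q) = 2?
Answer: -60*√53 ≈ -436.81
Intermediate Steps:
g(Y) = 6 + 2*Y (g(Y) = 2*(Y + 3) = 2*(3 + Y) = 6 + 2*Y)
I(c) = 1/(4*c) (I(c) = 1/(2*(c + c)) = 1/(2*((2*c))) = (1/(2*c))/2 = 1/(4*c))
w(G, f) = -60 (w(G, f) = 5*(-6 - 1*6) = 5*(-6 - 6) = 5*(-12) = -60)
√(25 + g(11))*w(I(1), 0) = √(25 + (6 + 2*11))*(-60) = √(25 + (6 + 22))*(-60) = √(25 + 28)*(-60) = √53*(-60) = -60*√53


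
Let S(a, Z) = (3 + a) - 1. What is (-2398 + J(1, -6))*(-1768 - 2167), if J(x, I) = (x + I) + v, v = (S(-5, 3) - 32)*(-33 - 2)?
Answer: 4635430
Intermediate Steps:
S(a, Z) = 2 + a
v = 1225 (v = ((2 - 5) - 32)*(-33 - 2) = (-3 - 32)*(-35) = -35*(-35) = 1225)
J(x, I) = 1225 + I + x (J(x, I) = (x + I) + 1225 = (I + x) + 1225 = 1225 + I + x)
(-2398 + J(1, -6))*(-1768 - 2167) = (-2398 + (1225 - 6 + 1))*(-1768 - 2167) = (-2398 + 1220)*(-3935) = -1178*(-3935) = 4635430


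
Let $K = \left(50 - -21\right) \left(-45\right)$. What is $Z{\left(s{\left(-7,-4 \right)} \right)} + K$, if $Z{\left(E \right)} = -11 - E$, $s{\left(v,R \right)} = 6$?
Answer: $-3212$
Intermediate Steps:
$K = -3195$ ($K = \left(50 + \left(-6 + 27\right)\right) \left(-45\right) = \left(50 + 21\right) \left(-45\right) = 71 \left(-45\right) = -3195$)
$Z{\left(s{\left(-7,-4 \right)} \right)} + K = \left(-11 - 6\right) - 3195 = -17 - 3195 = -3212$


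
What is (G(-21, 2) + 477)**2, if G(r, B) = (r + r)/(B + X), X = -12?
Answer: 5788836/25 ≈ 2.3155e+5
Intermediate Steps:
G(r, B) = 2*r/(-12 + B) (G(r, B) = (r + r)/(B - 12) = (2*r)/(-12 + B) = 2*r/(-12 + B))
(G(-21, 2) + 477)**2 = (2*(-21)/(-12 + 2) + 477)**2 = (2*(-21)/(-10) + 477)**2 = (2*(-21)*(-1/10) + 477)**2 = (21/5 + 477)**2 = (2406/5)**2 = 5788836/25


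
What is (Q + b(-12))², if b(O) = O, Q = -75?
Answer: 7569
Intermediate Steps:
(Q + b(-12))² = (-75 - 12)² = (-87)² = 7569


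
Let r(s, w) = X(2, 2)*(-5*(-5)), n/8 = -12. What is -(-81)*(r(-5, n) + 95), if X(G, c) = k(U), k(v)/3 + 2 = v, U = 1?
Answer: 1620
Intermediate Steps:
k(v) = -6 + 3*v
n = -96 (n = 8*(-12) = -96)
X(G, c) = -3 (X(G, c) = -6 + 3*1 = -6 + 3 = -3)
r(s, w) = -75 (r(s, w) = -(-15)*(-5) = -3*25 = -75)
-(-81)*(r(-5, n) + 95) = -(-81)*(-75 + 95) = -(-81)*20 = -1*(-1620) = 1620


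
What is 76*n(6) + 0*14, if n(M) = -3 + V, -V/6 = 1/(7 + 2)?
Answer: -836/3 ≈ -278.67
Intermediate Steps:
V = -2/3 (V = -6/(7 + 2) = -6/9 = -6*1/9 = -2/3 ≈ -0.66667)
n(M) = -11/3 (n(M) = -3 - 2/3 = -11/3)
76*n(6) + 0*14 = 76*(-11/3) + 0*14 = -836/3 + 0 = -836/3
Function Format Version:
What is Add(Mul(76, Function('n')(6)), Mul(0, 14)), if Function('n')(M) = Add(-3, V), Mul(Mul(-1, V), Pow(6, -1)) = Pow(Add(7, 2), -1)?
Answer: Rational(-836, 3) ≈ -278.67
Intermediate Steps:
V = Rational(-2, 3) (V = Mul(-6, Pow(Add(7, 2), -1)) = Mul(-6, Pow(9, -1)) = Mul(-6, Rational(1, 9)) = Rational(-2, 3) ≈ -0.66667)
Function('n')(M) = Rational(-11, 3) (Function('n')(M) = Add(-3, Rational(-2, 3)) = Rational(-11, 3))
Add(Mul(76, Function('n')(6)), Mul(0, 14)) = Add(Mul(76, Rational(-11, 3)), Mul(0, 14)) = Add(Rational(-836, 3), 0) = Rational(-836, 3)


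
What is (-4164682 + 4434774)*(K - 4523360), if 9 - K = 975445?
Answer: -1485180809232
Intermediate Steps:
K = -975436 (K = 9 - 1*975445 = 9 - 975445 = -975436)
(-4164682 + 4434774)*(K - 4523360) = (-4164682 + 4434774)*(-975436 - 4523360) = 270092*(-5498796) = -1485180809232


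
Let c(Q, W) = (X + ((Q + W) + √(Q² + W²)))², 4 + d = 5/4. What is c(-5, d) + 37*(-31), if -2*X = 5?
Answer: -1147 + (41 - √521)²/16 ≈ -1126.4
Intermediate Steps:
X = -5/2 (X = -½*5 = -5/2 ≈ -2.5000)
d = -11/4 (d = -4 + 5/4 = -11/4 ≈ -2.7500)
c(Q, W) = (-5/2 + Q + W + √(Q² + W²))² (c(Q, W) = (-5/2 + ((Q + W) + √(Q² + W²)))² = (-5/2 + (Q + W + √(Q² + W²)))² = (-5/2 + Q + W + √(Q² + W²))²)
c(-5, d) + 37*(-31) = (-5 + 2*(-5) + 2*(-11/4) + 2*√((-5)² + (-11/4)²))²/4 + 37*(-31) = (-5 - 10 - 11/2 + 2*√(25 + 121/16))²/4 - 1147 = (-5 - 10 - 11/2 + 2*√(521/16))²/4 - 1147 = (-5 - 10 - 11/2 + 2*(√521/4))²/4 - 1147 = (-5 - 10 - 11/2 + √521/2)²/4 - 1147 = (-41/2 + √521/2)²/4 - 1147 = -1147 + (-41/2 + √521/2)²/4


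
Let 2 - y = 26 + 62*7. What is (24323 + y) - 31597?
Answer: -7732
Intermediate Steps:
y = -458 (y = 2 - (26 + 62*7) = 2 - (26 + 434) = 2 - 1*460 = 2 - 460 = -458)
(24323 + y) - 31597 = (24323 - 458) - 31597 = 23865 - 31597 = -7732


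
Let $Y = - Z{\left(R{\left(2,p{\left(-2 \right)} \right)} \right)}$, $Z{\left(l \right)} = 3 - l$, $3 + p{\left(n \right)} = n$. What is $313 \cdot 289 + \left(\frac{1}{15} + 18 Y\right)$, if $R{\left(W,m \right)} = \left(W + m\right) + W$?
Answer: $\frac{1355776}{15} \approx 90385.0$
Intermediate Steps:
$p{\left(n \right)} = -3 + n$
$R{\left(W,m \right)} = m + 2 W$
$Y = -4$ ($Y = - (3 - \left(\left(-3 - 2\right) + 2 \cdot 2\right)) = - (3 - \left(-5 + 4\right)) = - (3 - -1) = - (3 + 1) = \left(-1\right) 4 = -4$)
$313 \cdot 289 + \left(\frac{1}{15} + 18 Y\right) = 313 \cdot 289 + \left(\frac{1}{15} + 18 \left(-4\right)\right) = 90457 + \left(\frac{1}{15} - 72\right) = 90457 - \frac{1079}{15} = \frac{1355776}{15}$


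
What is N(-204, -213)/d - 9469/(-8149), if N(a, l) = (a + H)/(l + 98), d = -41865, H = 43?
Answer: 1982041382/1705789425 ≈ 1.1619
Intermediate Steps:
N(a, l) = (43 + a)/(98 + l) (N(a, l) = (a + 43)/(l + 98) = (43 + a)/(98 + l))
N(-204, -213)/d - 9469/(-8149) = ((43 - 204)/(98 - 213))/(-41865) - 9469/(-8149) = (-161/(-115))*(-1/41865) - 9469*(-1/8149) = -1/115*(-161)*(-1/41865) + 9469/8149 = (7/5)*(-1/41865) + 9469/8149 = -7/209325 + 9469/8149 = 1982041382/1705789425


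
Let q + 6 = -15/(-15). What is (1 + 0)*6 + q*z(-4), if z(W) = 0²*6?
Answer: 6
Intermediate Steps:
q = -5 (q = -6 - 15/(-15) = -6 - 15*(-1/15) = -6 + 1 = -5)
z(W) = 0 (z(W) = 0*6 = 0)
(1 + 0)*6 + q*z(-4) = (1 + 0)*6 - 5*0 = 1*6 + 0 = 6 + 0 = 6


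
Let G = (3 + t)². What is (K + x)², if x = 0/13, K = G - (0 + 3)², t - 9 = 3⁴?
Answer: 74649600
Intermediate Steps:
t = 90 (t = 9 + 3⁴ = 9 + 81 = 90)
G = 8649 (G = (3 + 90)² = 93² = 8649)
K = 8640 (K = 8649 - (0 + 3)² = 8649 - 1*3² = 8649 - 1*9 = 8649 - 9 = 8640)
x = 0 (x = 0*(1/13) = 0)
(K + x)² = (8640 + 0)² = 8640² = 74649600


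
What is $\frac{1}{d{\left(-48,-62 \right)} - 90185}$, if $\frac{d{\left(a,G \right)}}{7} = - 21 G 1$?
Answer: $- \frac{1}{81071} \approx -1.2335 \cdot 10^{-5}$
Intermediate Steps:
$d{\left(a,G \right)} = - 147 G$ ($d{\left(a,G \right)} = 7 \left(- 21 G 1\right) = 7 \left(- 21 G\right) = - 147 G$)
$\frac{1}{d{\left(-48,-62 \right)} - 90185} = \frac{1}{\left(-147\right) \left(-62\right) - 90185} = \frac{1}{9114 - 90185} = \frac{1}{-81071} = - \frac{1}{81071}$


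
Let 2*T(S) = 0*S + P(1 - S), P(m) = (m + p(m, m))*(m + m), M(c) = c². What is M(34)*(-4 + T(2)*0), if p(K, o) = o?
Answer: -4624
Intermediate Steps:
P(m) = 4*m² (P(m) = (m + m)*(m + m) = (2*m)*(2*m) = 4*m²)
T(S) = 2*(1 - S)² (T(S) = (0*S + 4*(1 - S)²)/2 = (0 + 4*(1 - S)²)/2 = (4*(1 - S)²)/2 = 2*(1 - S)²)
M(34)*(-4 + T(2)*0) = 34²*(-4 + (2*(-1 + 2)²)*0) = 1156*(-4 + (2*1²)*0) = 1156*(-4 + (2*1)*0) = 1156*(-4 + 2*0) = 1156*(-4 + 0) = 1156*(-4) = -4624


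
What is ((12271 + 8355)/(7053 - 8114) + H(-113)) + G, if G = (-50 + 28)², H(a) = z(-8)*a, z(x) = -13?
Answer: 2051507/1061 ≈ 1933.6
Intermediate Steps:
H(a) = -13*a
G = 484 (G = (-22)² = 484)
((12271 + 8355)/(7053 - 8114) + H(-113)) + G = ((12271 + 8355)/(7053 - 8114) - 13*(-113)) + 484 = (20626/(-1061) + 1469) + 484 = (20626*(-1/1061) + 1469) + 484 = (-20626/1061 + 1469) + 484 = 1537983/1061 + 484 = 2051507/1061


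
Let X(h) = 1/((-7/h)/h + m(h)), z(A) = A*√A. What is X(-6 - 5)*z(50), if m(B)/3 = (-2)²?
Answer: 6050*√2/289 ≈ 29.605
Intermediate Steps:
z(A) = A^(3/2)
m(B) = 12 (m(B) = 3*(-2)² = 3*4 = 12)
X(h) = 1/(12 - 7/h²) (X(h) = 1/((-7/h)/h + 12) = 1/(-7/h² + 12) = 1/(12 - 7/h²))
X(-6 - 5)*z(50) = ((-6 - 5)²/(-7 + 12*(-6 - 5)²))*50^(3/2) = ((-11)²/(-7 + 12*(-11)²))*(250*√2) = (121/(-7 + 12*121))*(250*√2) = (121/(-7 + 1452))*(250*√2) = (121/1445)*(250*√2) = (121*(1/1445))*(250*√2) = 121*(250*√2)/1445 = 6050*√2/289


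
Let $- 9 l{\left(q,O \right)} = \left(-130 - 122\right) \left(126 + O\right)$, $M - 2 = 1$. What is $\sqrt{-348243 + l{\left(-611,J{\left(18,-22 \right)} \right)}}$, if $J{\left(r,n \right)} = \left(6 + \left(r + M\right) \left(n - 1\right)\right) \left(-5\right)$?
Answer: $i \sqrt{277935} \approx 527.2 i$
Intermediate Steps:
$M = 3$ ($M = 2 + 1 = 3$)
$J{\left(r,n \right)} = -30 - 5 \left(-1 + n\right) \left(3 + r\right)$ ($J{\left(r,n \right)} = \left(6 + \left(r + 3\right) \left(n - 1\right)\right) \left(-5\right) = \left(6 + \left(3 + r\right) \left(-1 + n\right)\right) \left(-5\right) = \left(6 + \left(-1 + n\right) \left(3 + r\right)\right) \left(-5\right) = -30 - 5 \left(-1 + n\right) \left(3 + r\right)$)
$l{\left(q,O \right)} = 3528 + 28 O$ ($l{\left(q,O \right)} = - \frac{\left(-130 - 122\right) \left(126 + O\right)}{9} = - \frac{\left(-252\right) \left(126 + O\right)}{9} = - \frac{-31752 - 252 O}{9} = 3528 + 28 O$)
$\sqrt{-348243 + l{\left(-611,J{\left(18,-22 \right)} \right)}} = \sqrt{-348243 + \left(3528 + 28 \left(-15 - -330 + 5 \cdot 18 - \left(-110\right) 18\right)\right)} = \sqrt{-348243 + \left(3528 + 28 \left(-15 + 330 + 90 + 1980\right)\right)} = \sqrt{-348243 + \left(3528 + 28 \cdot 2385\right)} = \sqrt{-348243 + \left(3528 + 66780\right)} = \sqrt{-348243 + 70308} = \sqrt{-277935} = i \sqrt{277935}$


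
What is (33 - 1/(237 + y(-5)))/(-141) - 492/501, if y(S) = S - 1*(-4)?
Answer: -6757693/5557092 ≈ -1.2160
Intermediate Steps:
y(S) = 4 + S (y(S) = S + 4 = 4 + S)
(33 - 1/(237 + y(-5)))/(-141) - 492/501 = (33 - 1/(237 + (4 - 5)))/(-141) - 492/501 = (33 - 1/(237 - 1))*(-1/141) - 492*1/501 = (33 - 1/236)*(-1/141) - 164/167 = (7787/236)*(-1/141) - 164/167 = -7787/33276 - 164/167 = -6757693/5557092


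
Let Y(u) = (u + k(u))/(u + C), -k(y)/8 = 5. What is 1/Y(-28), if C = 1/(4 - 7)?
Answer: 5/12 ≈ 0.41667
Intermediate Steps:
k(y) = -40 (k(y) = -8*5 = -40)
C = -⅓ (C = 1/(-3) = -⅓ ≈ -0.33333)
Y(u) = (-40 + u)/(-⅓ + u) (Y(u) = (u - 40)/(u - ⅓) = (-40 + u)/(-⅓ + u))
1/Y(-28) = 1/(3*(-40 - 28)/(-1 + 3*(-28))) = 1/(3*(-68)/(-1 - 84)) = 1/(3*(-68)/(-85)) = 1/(3*(-1/85)*(-68)) = 1/(12/5) = 5/12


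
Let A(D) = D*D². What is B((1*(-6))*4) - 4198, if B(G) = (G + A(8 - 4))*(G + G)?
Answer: -6118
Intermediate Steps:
A(D) = D³
B(G) = 2*G*(64 + G) (B(G) = (G + (8 - 4)³)*(G + G) = (G + 4³)*(2*G) = (G + 64)*(2*G) = (64 + G)*(2*G) = 2*G*(64 + G))
B((1*(-6))*4) - 4198 = 2*((1*(-6))*4)*(64 + (1*(-6))*4) - 4198 = 2*(-6*4)*(64 - 6*4) - 4198 = 2*(-24)*(64 - 24) - 4198 = 2*(-24)*40 - 4198 = -1920 - 4198 = -6118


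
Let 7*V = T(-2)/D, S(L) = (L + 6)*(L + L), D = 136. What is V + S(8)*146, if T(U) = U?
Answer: 15567103/476 ≈ 32704.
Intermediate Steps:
S(L) = 2*L*(6 + L) (S(L) = (6 + L)*(2*L) = 2*L*(6 + L))
V = -1/476 (V = (-2/136)/7 = (-2*1/136)/7 = (⅐)*(-1/68) = -1/476 ≈ -0.0021008)
V + S(8)*146 = -1/476 + (2*8*(6 + 8))*146 = -1/476 + (2*8*14)*146 = -1/476 + 224*146 = -1/476 + 32704 = 15567103/476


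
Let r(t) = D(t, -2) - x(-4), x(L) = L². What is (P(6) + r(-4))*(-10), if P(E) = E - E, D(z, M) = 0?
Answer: 160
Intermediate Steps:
P(E) = 0
r(t) = -16 (r(t) = 0 - 1*(-4)² = 0 - 1*16 = 0 - 16 = -16)
(P(6) + r(-4))*(-10) = (0 - 16)*(-10) = -16*(-10) = 160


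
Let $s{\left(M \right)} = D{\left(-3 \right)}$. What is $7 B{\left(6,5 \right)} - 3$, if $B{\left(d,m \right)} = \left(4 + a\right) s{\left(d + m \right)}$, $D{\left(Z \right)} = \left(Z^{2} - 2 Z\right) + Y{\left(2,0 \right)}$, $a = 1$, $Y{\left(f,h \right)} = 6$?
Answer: $732$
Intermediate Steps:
$D{\left(Z \right)} = 6 + Z^{2} - 2 Z$ ($D{\left(Z \right)} = \left(Z^{2} - 2 Z\right) + 6 = 6 + Z^{2} - 2 Z$)
$s{\left(M \right)} = 21$ ($s{\left(M \right)} = 6 + \left(-3\right)^{2} - -6 = 6 + 9 + 6 = 21$)
$B{\left(d,m \right)} = 105$ ($B{\left(d,m \right)} = \left(4 + 1\right) 21 = 5 \cdot 21 = 105$)
$7 B{\left(6,5 \right)} - 3 = 7 \cdot 105 - 3 = 735 - 3 = 732$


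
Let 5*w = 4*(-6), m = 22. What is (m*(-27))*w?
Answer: 14256/5 ≈ 2851.2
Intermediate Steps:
w = -24/5 (w = (4*(-6))/5 = (1/5)*(-24) = -24/5 ≈ -4.8000)
(m*(-27))*w = (22*(-27))*(-24/5) = -594*(-24/5) = 14256/5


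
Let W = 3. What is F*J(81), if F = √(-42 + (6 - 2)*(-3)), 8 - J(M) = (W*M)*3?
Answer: -2163*I*√6 ≈ -5298.3*I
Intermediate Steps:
J(M) = 8 - 9*M (J(M) = 8 - 3*M*3 = 8 - 9*M)
F = 3*I*√6 (F = √(-42 + 4*(-3)) = √(-42 - 12) = √(-54) = 3*I*√6 ≈ 7.3485*I)
F*J(81) = (3*I*√6)*(8 - 9*81) = (3*I*√6)*(8 - 729) = (3*I*√6)*(-721) = -2163*I*√6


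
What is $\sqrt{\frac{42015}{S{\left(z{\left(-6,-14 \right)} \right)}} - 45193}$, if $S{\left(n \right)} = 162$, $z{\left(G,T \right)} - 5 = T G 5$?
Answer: $\frac{i \sqrt{14558502}}{18} \approx 211.98 i$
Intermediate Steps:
$z{\left(G,T \right)} = 5 + 5 G T$ ($z{\left(G,T \right)} = 5 + T G 5 = 5 + G T 5 = 5 + 5 G T$)
$\sqrt{\frac{42015}{S{\left(z{\left(-6,-14 \right)} \right)}} - 45193} = \sqrt{\frac{42015}{162} - 45193} = \sqrt{42015 \cdot \frac{1}{162} - 45193} = \sqrt{\frac{14005}{54} - 45193} = \sqrt{- \frac{2426417}{54}} = \frac{i \sqrt{14558502}}{18}$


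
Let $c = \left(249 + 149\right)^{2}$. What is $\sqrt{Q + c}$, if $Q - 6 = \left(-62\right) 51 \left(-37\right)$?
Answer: $2 \sqrt{68851} \approx 524.79$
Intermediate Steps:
$c = 158404$ ($c = 398^{2} = 158404$)
$Q = 117000$ ($Q = 6 + \left(-62\right) 51 \left(-37\right) = 6 - -116994 = 6 + 116994 = 117000$)
$\sqrt{Q + c} = \sqrt{117000 + 158404} = \sqrt{275404} = 2 \sqrt{68851}$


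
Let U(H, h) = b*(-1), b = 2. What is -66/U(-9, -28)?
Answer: 33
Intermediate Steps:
U(H, h) = -2 (U(H, h) = 2*(-1) = -2)
-66/U(-9, -28) = -66/(-2) = -66*(-1/2) = 33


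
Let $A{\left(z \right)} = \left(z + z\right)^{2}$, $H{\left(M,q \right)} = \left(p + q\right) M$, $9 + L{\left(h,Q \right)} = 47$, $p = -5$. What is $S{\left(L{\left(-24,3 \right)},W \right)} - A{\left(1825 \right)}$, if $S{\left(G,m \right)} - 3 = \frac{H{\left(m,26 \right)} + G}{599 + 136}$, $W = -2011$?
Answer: $- \frac{9792077488}{735} \approx -1.3323 \cdot 10^{7}$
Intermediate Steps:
$L{\left(h,Q \right)} = 38$ ($L{\left(h,Q \right)} = -9 + 47 = 38$)
$H{\left(M,q \right)} = M \left(-5 + q\right)$ ($H{\left(M,q \right)} = \left(-5 + q\right) M = M \left(-5 + q\right)$)
$A{\left(z \right)} = 4 z^{2}$ ($A{\left(z \right)} = \left(2 z\right)^{2} = 4 z^{2}$)
$S{\left(G,m \right)} = 3 + \frac{m}{35} + \frac{G}{735}$ ($S{\left(G,m \right)} = 3 + \frac{m \left(-5 + 26\right) + G}{599 + 136} = 3 + \frac{m 21 + G}{735} = 3 + \left(21 m + G\right) \frac{1}{735} = 3 + \left(G + 21 m\right) \frac{1}{735} = 3 + \left(\frac{m}{35} + \frac{G}{735}\right) = 3 + \frac{m}{35} + \frac{G}{735}$)
$S{\left(L{\left(-24,3 \right)},W \right)} - A{\left(1825 \right)} = \left(3 + \frac{1}{35} \left(-2011\right) + \frac{1}{735} \cdot 38\right) - 4 \cdot 1825^{2} = \left(3 - \frac{2011}{35} + \frac{38}{735}\right) - 4 \cdot 3330625 = - \frac{39988}{735} - 13322500 = - \frac{9792077488}{735}$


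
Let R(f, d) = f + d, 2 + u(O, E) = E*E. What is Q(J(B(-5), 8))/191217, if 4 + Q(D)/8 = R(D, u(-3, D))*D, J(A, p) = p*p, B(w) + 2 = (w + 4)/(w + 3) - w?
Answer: 2128864/191217 ≈ 11.133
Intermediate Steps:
u(O, E) = -2 + E**2 (u(O, E) = -2 + E*E = -2 + E**2)
B(w) = -2 - w + (4 + w)/(3 + w) (B(w) = -2 + ((w + 4)/(w + 3) - w) = -2 + ((4 + w)/(3 + w) - w) = -2 + (-w + (4 + w)/(3 + w)) = -2 - w + (4 + w)/(3 + w))
R(f, d) = d + f
J(A, p) = p**2
Q(D) = -32 + 8*D*(-2 + D + D**2) (Q(D) = -32 + 8*(((-2 + D**2) + D)*D) = -32 + 8*((-2 + D + D**2)*D) = -32 + 8*(D*(-2 + D + D**2)) = -32 + 8*D*(-2 + D + D**2))
Q(J(B(-5), 8))/191217 = (-32 + 8*8**2*(-2 + 8**2 + (8**2)**2))/191217 = (-32 + 8*64*(-2 + 64 + 64**2))*(1/191217) = (-32 + 8*64*(-2 + 64 + 4096))*(1/191217) = (-32 + 8*64*4158)*(1/191217) = (-32 + 2128896)*(1/191217) = 2128864*(1/191217) = 2128864/191217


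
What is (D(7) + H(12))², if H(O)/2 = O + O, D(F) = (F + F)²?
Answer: 59536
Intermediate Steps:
D(F) = 4*F² (D(F) = (2*F)² = 4*F²)
H(O) = 4*O (H(O) = 2*(O + O) = 2*(2*O) = 4*O)
(D(7) + H(12))² = (4*7² + 4*12)² = (4*49 + 48)² = (196 + 48)² = 244² = 59536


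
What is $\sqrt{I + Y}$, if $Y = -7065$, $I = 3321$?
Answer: $12 i \sqrt{26} \approx 61.188 i$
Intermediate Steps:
$\sqrt{I + Y} = \sqrt{3321 - 7065} = \sqrt{-3744} = 12 i \sqrt{26}$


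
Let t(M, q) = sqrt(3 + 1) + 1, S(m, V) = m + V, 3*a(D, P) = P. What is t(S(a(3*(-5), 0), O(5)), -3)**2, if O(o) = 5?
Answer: 9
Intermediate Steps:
a(D, P) = P/3
S(m, V) = V + m
t(M, q) = 3 (t(M, q) = sqrt(4) + 1 = 2 + 1 = 3)
t(S(a(3*(-5), 0), O(5)), -3)**2 = 3**2 = 9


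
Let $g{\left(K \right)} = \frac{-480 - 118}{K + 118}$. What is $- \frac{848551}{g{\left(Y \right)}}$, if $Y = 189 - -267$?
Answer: $\frac{243534137}{299} \approx 8.145 \cdot 10^{5}$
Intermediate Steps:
$Y = 456$ ($Y = 189 + 267 = 456$)
$g{\left(K \right)} = - \frac{598}{118 + K}$
$- \frac{848551}{g{\left(Y \right)}} = - \frac{848551}{\left(-598\right) \frac{1}{118 + 456}} = - \frac{848551}{\left(-598\right) \frac{1}{574}} = - \frac{848551}{- \frac{299}{287}} = \left(-848551\right) \left(- \frac{287}{299}\right) = \frac{243534137}{299}$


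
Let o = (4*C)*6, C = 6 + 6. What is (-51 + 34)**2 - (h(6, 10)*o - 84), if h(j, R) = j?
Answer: -1355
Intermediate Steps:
C = 12
o = 288 (o = (4*12)*6 = 48*6 = 288)
(-51 + 34)**2 - (h(6, 10)*o - 84) = (-51 + 34)**2 - (6*288 - 84) = (-17)**2 - (1728 - 84) = 289 - 1*1644 = 289 - 1644 = -1355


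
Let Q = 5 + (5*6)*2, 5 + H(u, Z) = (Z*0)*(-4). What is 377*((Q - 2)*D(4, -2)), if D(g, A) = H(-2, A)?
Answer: -118755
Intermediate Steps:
H(u, Z) = -5 (H(u, Z) = -5 + (Z*0)*(-4) = -5 + 0*(-4) = -5 + 0 = -5)
D(g, A) = -5
Q = 65 (Q = 5 + 30*2 = 5 + 60 = 65)
377*((Q - 2)*D(4, -2)) = 377*((65 - 2)*(-5)) = 377*(63*(-5)) = 377*(-315) = -118755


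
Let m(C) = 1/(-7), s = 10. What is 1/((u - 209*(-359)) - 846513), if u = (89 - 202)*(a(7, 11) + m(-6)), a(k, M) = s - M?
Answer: -7/5399470 ≈ -1.2964e-6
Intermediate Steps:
a(k, M) = 10 - M
m(C) = -⅐
u = 904/7 (u = (89 - 202)*((10 - 1*11) - ⅐) = -113*((10 - 11) - ⅐) = -113*(-1 - ⅐) = -113*(-8/7) = 904/7 ≈ 129.14)
1/((u - 209*(-359)) - 846513) = 1/((904/7 - 209*(-359)) - 846513) = 1/((904/7 + 75031) - 846513) = 1/(526121/7 - 846513) = 1/(-5399470/7) = -7/5399470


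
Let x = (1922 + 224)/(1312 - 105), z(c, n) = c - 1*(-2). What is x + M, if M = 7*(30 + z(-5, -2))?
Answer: 230269/1207 ≈ 190.78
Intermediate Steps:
z(c, n) = 2 + c (z(c, n) = c + 2 = 2 + c)
x = 2146/1207 ≈ 1.7780
M = 189 (M = 7*(30 + (2 - 5)) = 7*(30 - 3) = 7*27 = 189)
x + M = 2146/1207 + 189 = 230269/1207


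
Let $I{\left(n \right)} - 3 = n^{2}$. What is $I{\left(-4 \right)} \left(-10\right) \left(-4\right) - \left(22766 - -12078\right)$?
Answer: $-34084$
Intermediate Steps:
$I{\left(n \right)} = 3 + n^{2}$
$I{\left(-4 \right)} \left(-10\right) \left(-4\right) - \left(22766 - -12078\right) = \left(3 + \left(-4\right)^{2}\right) \left(-10\right) \left(-4\right) - \left(22766 - -12078\right) = \left(3 + 16\right) \left(-10\right) \left(-4\right) - \left(22766 + 12078\right) = 19 \left(-10\right) \left(-4\right) - 34844 = \left(-190\right) \left(-4\right) - 34844 = 760 - 34844 = -34084$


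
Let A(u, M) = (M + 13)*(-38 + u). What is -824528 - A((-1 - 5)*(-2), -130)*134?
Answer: -1232156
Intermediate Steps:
A(u, M) = (-38 + u)*(13 + M) (A(u, M) = (13 + M)*(-38 + u) = (-38 + u)*(13 + M))
-824528 - A((-1 - 5)*(-2), -130)*134 = -824528 - (-494 - 38*(-130) + 13*((-1 - 5)*(-2)) - 130*(-1 - 5)*(-2))*134 = -824528 - (-494 + 4940 + 13*(-6*(-2)) - (-780)*(-2))*134 = -824528 - (-494 + 4940 + 13*12 - 130*12)*134 = -824528 - (-494 + 4940 + 156 - 1560)*134 = -824528 - 3042*134 = -824528 - 1*407628 = -824528 - 407628 = -1232156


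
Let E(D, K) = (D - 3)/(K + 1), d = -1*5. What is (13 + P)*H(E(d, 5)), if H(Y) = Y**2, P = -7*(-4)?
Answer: 656/9 ≈ 72.889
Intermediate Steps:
P = 28
d = -5
E(D, K) = (-3 + D)/(1 + K)
(13 + P)*H(E(d, 5)) = (13 + 28)*((-3 - 5)/(1 + 5))**2 = 41*(-8/6)**2 = 41*((1/6)*(-8))**2 = 41*(-4/3)**2 = 41*(16/9) = 656/9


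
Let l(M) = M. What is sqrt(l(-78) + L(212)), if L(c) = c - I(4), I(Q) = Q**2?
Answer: sqrt(118) ≈ 10.863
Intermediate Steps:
L(c) = -16 + c (L(c) = c - 1*4**2 = c - 1*16 = c - 16 = -16 + c)
sqrt(l(-78) + L(212)) = sqrt(-78 + (-16 + 212)) = sqrt(-78 + 196) = sqrt(118)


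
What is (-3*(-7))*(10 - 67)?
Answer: -1197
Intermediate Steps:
(-3*(-7))*(10 - 67) = 21*(-57) = -1197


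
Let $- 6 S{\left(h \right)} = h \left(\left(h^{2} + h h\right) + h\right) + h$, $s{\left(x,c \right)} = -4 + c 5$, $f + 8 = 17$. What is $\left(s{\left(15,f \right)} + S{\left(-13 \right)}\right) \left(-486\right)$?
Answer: $-363204$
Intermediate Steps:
$f = 9$ ($f = -8 + 17 = 9$)
$s{\left(x,c \right)} = -4 + 5 c$
$S{\left(h \right)} = - \frac{h}{6} - \frac{h \left(h + 2 h^{2}\right)}{6}$ ($S{\left(h \right)} = - \frac{h \left(\left(h^{2} + h h\right) + h\right) + h}{6} = - \frac{h \left(\left(h^{2} + h^{2}\right) + h\right) + h}{6} = - \frac{h \left(2 h^{2} + h\right) + h}{6} = - \frac{h \left(h + 2 h^{2}\right) + h}{6} = - \frac{h + h \left(h + 2 h^{2}\right)}{6} = - \frac{h}{6} - \frac{h \left(h + 2 h^{2}\right)}{6}$)
$\left(s{\left(15,f \right)} + S{\left(-13 \right)}\right) \left(-486\right) = \left(\left(-4 + 5 \cdot 9\right) - - \frac{13 \left(1 - 13 + 2 \left(-13\right)^{2}\right)}{6}\right) \left(-486\right) = \left(\left(-4 + 45\right) - - \frac{13 \left(1 - 13 + 2 \cdot 169\right)}{6}\right) \left(-486\right) = \left(41 - - \frac{13 \left(1 - 13 + 338\right)}{6}\right) \left(-486\right) = \left(41 - \left(- \frac{13}{6}\right) 326\right) \left(-486\right) = \left(41 + \frac{2119}{3}\right) \left(-486\right) = \frac{2242}{3} \left(-486\right) = -363204$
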